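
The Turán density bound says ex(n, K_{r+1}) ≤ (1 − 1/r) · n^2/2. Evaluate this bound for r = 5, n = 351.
Turán density bound = (4/5) · 351^2/2 = 246402/5 ≈ 49280.4

Turán's theorem: ex(n, K_{r+1}) is achieved by the complete r-partite Turán graph T(n, r) with parts as balanced as possible, and is at most (1 − 1/r) · n^2/2. For r = 5, n = 351: the density bound is (4/5) · 123201/2 = 246402/5 ≈ 49280.4. The integer-valued extremum is e(T(351, 5)) = 49280, which is strictly less than the density bound 246402/5 since 5 ∤ 351 (the parts of T(351, 5) cannot all be equal).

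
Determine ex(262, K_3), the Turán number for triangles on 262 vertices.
ex(262, K_3) = ⌊262^2/4⌋ = 17161

Mantel (1907): a triangle-free graph on n vertices has at most ⌊n^2/4⌋ edges, with equality for the complete bipartite graph K_{⌊n/2⌋, ⌈n/2⌉}. For n = 262: ⌊262^2/4⌋ = ⌊68644/4⌋ = 17161. The extremal graph is K_{131, 131}, which has 131·131 = 17161 edges.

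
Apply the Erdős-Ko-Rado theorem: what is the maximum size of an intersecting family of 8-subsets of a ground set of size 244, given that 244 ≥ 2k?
max |F| = C(243, 7) = 9097930008684

The Erdős-Ko-Rado theorem states: for n ≥ 2k, an intersecting family of k-subsets of an n-element set has size at most C(n − 1, k − 1), with equality for 'star' families {A ⊆ [n] : |A| = k, i ∈ A} (fix an element i). For n = 244, k = 8: C(243, 7) = 9097930008684.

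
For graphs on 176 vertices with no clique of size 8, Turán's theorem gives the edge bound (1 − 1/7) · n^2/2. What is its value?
Turán density bound = (6/7) · 176^2/2 = 92928/7 ≈ 13275.4286

Turán's theorem: ex(n, K_{r+1}) is achieved by the complete r-partite Turán graph T(n, r) with parts as balanced as possible, and is at most (1 − 1/r) · n^2/2. For r = 7, n = 176: the density bound is (6/7) · 30976/2 = 92928/7 ≈ 13275.4286. The integer-valued extremum is e(T(176, 7)) = 13275, which is strictly less than the density bound 92928/7 since 7 ∤ 176 (the parts of T(176, 7) cannot all be equal).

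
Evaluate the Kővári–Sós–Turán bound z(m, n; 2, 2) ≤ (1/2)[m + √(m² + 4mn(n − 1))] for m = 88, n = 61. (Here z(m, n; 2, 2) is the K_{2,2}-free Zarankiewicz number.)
z(88, 61; 2, 2) ≤ (1/2)[88 + √(88² + 4·88·61·60)] = (1/2)[88 + √1296064] = 613.224

Kővári–Sós–Turán: let r_1, ..., r_88 be the row sums and z = Σ r_i the total number of 1s. Each pair of columns can share at most one row with both entries 1 (else a 2×2 all-ones block appears), so Σ_i C(r_i, 2) ≤ C(61, 2) = 1830. By convexity Σ_i C(r_i, 2) ≥ 88·C(z/88, 2) = z(z − 88)/(2·88), giving z² − 88z − 88·61·60 ≤ 0 and hence z ≤ (1/2)[88 + √(7744 + 4·322080)] = (1/2)[88 + √1296064] ≈ (1/2)(88 + 1138.4481) = 613.224.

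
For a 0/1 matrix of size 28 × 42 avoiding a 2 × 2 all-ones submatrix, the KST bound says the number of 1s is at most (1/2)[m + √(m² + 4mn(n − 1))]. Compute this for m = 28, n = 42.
z(28, 42; 2, 2) ≤ (1/2)[28 + √(28² + 4·28·42·41)] = (1/2)[28 + √193648] = 234.0273

Kővári–Sós–Turán: let r_1, ..., r_28 be the row sums and z = Σ r_i the total number of 1s. Each pair of columns can share at most one row with both entries 1 (else a 2×2 all-ones block appears), so Σ_i C(r_i, 2) ≤ C(42, 2) = 861. By convexity Σ_i C(r_i, 2) ≥ 28·C(z/28, 2) = z(z − 28)/(2·28), giving z² − 28z − 28·42·41 ≤ 0 and hence z ≤ (1/2)[28 + √(784 + 4·48216)] = (1/2)[28 + √193648] ≈ (1/2)(28 + 440.0545) = 234.0273.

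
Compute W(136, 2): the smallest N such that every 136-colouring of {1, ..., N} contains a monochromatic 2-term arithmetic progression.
W(136, 2) = 136 + 1 = 137

A 2-term AP is any pair of integers, so a monochromatic 2-AP exists iff some colour is used at least twice. With 136 colours, the colouring i ↦ i on {1, ..., 136} uses each colour once, avoiding any monochromatic pair, so W(136, 2) > 136. For {1, ..., 137}, pigeonhole forces two integers of the same colour, which form a monochromatic 2-AP. Hence W(136, 2) = 137.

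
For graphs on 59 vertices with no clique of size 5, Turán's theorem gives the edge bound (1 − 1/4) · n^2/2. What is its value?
Turán density bound = (3/4) · 59^2/2 = 10443/8 ≈ 1305.375

Turán's theorem: ex(n, K_{r+1}) is achieved by the complete r-partite Turán graph T(n, r) with parts as balanced as possible, and is at most (1 − 1/r) · n^2/2. For r = 4, n = 59: the density bound is (3/4) · 3481/2 = 10443/8 ≈ 1305.375. The integer-valued extremum is e(T(59, 4)) = 1305, which is strictly less than the density bound 10443/8 since 4 ∤ 59 (the parts of T(59, 4) cannot all be equal).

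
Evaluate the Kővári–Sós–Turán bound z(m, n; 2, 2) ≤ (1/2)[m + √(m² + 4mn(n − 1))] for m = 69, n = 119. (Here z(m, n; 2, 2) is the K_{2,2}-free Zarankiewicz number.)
z(69, 119; 2, 2) ≤ (1/2)[69 + √(69² + 4·69·119·118)] = (1/2)[69 + √3880353] = 1019.4306

Kővári–Sós–Turán: let r_1, ..., r_69 be the row sums and z = Σ r_i the total number of 1s. Each pair of columns can share at most one row with both entries 1 (else a 2×2 all-ones block appears), so Σ_i C(r_i, 2) ≤ C(119, 2) = 7021. By convexity Σ_i C(r_i, 2) ≥ 69·C(z/69, 2) = z(z − 69)/(2·69), giving z² − 69z − 69·119·118 ≤ 0 and hence z ≤ (1/2)[69 + √(4761 + 4·968898)] = (1/2)[69 + √3880353] ≈ (1/2)(69 + 1969.8612) = 1019.4306.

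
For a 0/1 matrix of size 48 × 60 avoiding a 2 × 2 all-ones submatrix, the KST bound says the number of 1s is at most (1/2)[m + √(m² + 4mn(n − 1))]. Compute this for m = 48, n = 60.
z(48, 60; 2, 2) ≤ (1/2)[48 + √(48² + 4·48·60·59)] = (1/2)[48 + √681984] = 436.9116

Kővári–Sós–Turán: let r_1, ..., r_48 be the row sums and z = Σ r_i the total number of 1s. Each pair of columns can share at most one row with both entries 1 (else a 2×2 all-ones block appears), so Σ_i C(r_i, 2) ≤ C(60, 2) = 1770. By convexity Σ_i C(r_i, 2) ≥ 48·C(z/48, 2) = z(z − 48)/(2·48), giving z² − 48z − 48·60·59 ≤ 0 and hence z ≤ (1/2)[48 + √(2304 + 4·169920)] = (1/2)[48 + √681984] ≈ (1/2)(48 + 825.8232) = 436.9116.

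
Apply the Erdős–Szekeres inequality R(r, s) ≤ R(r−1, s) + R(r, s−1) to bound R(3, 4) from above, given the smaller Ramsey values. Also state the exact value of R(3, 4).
R(3, 4) ≤ R(2, 4) + R(3, 3) = 4 + 6 = 10; exact value R(3, 4) = 9.

The Erdős–Szekeres recurrence R(r, s) ≤ R(r−1, s) + R(r, s−1) applied to (r, s) = (3, 4) gives
  R(3, 4) ≤ R(2, 4) + R(3, 3) = 4 + 6 = 10.
(Recall R(2, k) = k and R is symmetric.) The recurrence is not tight here (it gives 10, but the exact value is R(3, 4) = 9); the tight upper bound requires a sharper argument than the simple recurrence, combined with a lower-bound construction on K_{8}.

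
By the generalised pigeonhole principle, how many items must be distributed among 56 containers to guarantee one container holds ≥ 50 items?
n = (50 − 1)·56 + 1 = 2745

By the generalised pigeonhole principle, to guarantee some box contains ≥ r objects we need more than (r − 1) · k objects total. Threshold: n = (r − 1) · k + 1. With r = 50 and k = 56: n = 49 · 56 + 1 = 2744 + 1 = 2745. For n = 2744 = 49 · 56, we can put exactly 49 objects in every box, avoiding 50 in any single one — so 2745 is tight.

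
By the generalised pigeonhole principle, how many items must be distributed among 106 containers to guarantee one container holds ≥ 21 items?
n = (21 − 1)·106 + 1 = 2121

By the generalised pigeonhole principle, to guarantee some box contains ≥ r objects we need more than (r − 1) · k objects total. Threshold: n = (r − 1) · k + 1. With r = 21 and k = 106: n = 20 · 106 + 1 = 2120 + 1 = 2121. For n = 2120 = 20 · 106, we can put exactly 20 objects in every box, avoiding 21 in any single one — so 2121 is tight.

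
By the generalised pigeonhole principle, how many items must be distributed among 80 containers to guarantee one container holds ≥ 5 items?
n = (5 − 1)·80 + 1 = 321

By the generalised pigeonhole principle, to guarantee some box contains ≥ r objects we need more than (r − 1) · k objects total. Threshold: n = (r − 1) · k + 1. With r = 5 and k = 80: n = 4 · 80 + 1 = 320 + 1 = 321. For n = 320 = 4 · 80, we can put exactly 4 objects in every box, avoiding 5 in any single one — so 321 is tight.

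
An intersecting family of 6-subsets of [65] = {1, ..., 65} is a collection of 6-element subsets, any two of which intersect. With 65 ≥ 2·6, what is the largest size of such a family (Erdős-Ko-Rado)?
max |F| = C(64, 5) = 7624512

Erdős-Ko-Rado (1961): when n ≥ 2k, max |F| = C(n−1, k−1). The bound is attained by the star {A : i ∈ A} for any fixed i ∈ [n]. Here C(65−1, 6−1) = C(64, 5) = 7624512.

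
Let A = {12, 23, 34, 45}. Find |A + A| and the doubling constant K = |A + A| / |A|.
K = |A + A| / |A| = 7/4

Enumerate A + A = {a + b : a, b ∈ A}. With |A| = 4, there are |A|^2 = 16 ordered sum pairs; collecting distinct values, A + A = {24, 35, 46, 57, 68, 79, 90}, so |A + A| = 7. Thus K = 7/4. Here |A + A| = 2|A| − 1 = 7, the minimum possible — so K = 7/4 is minimal, which holds iff A is an arithmetic progression.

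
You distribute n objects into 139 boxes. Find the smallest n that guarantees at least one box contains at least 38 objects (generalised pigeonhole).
n = (38 − 1)·139 + 1 = 5144

By the generalised pigeonhole principle, to guarantee some box contains ≥ r objects we need more than (r − 1) · k objects total. Threshold: n = (r − 1) · k + 1. With r = 38 and k = 139: n = 37 · 139 + 1 = 5143 + 1 = 5144. For n = 5143 = 37 · 139, we can put exactly 37 objects in every box, avoiding 38 in any single one — so 5144 is tight.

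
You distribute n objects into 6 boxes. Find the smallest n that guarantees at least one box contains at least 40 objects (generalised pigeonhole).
n = (40 − 1)·6 + 1 = 235

By the generalised pigeonhole principle, to guarantee some box contains ≥ r objects we need more than (r − 1) · k objects total. Threshold: n = (r − 1) · k + 1. With r = 40 and k = 6: n = 39 · 6 + 1 = 234 + 1 = 235. For n = 234 = 39 · 6, we can put exactly 39 objects in every box, avoiding 40 in any single one — so 235 is tight.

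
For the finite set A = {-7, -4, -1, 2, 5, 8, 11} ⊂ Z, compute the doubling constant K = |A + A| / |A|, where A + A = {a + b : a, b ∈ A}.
K = |A + A| / |A| = 13/7

Enumerate A + A = {a + b : a, b ∈ A}. With |A| = 7, there are |A|^2 = 49 ordered sum pairs; collecting distinct values, A + A = {-14, -11, -8, -5, -2, 1, 4, 7, 10, 13, 16, 19, 22}, so |A + A| = 13. Thus K = 13/7. Here |A + A| = 2|A| − 1 = 13, the minimum possible — so K = 13/7 is minimal, which holds iff A is an arithmetic progression.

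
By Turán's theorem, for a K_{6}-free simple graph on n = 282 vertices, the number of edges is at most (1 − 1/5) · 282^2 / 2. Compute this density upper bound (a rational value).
Turán density bound = (4/5) · 282^2/2 = 159048/5 ≈ 31809.6

Turán's theorem: ex(n, K_{r+1}) is achieved by the complete r-partite Turán graph T(n, r) with parts as balanced as possible, and is at most (1 − 1/r) · n^2/2. For r = 5, n = 282: the density bound is (4/5) · 79524/2 = 159048/5 ≈ 31809.6. The integer-valued extremum is e(T(282, 5)) = 31809, which is strictly less than the density bound 159048/5 since 5 ∤ 282 (the parts of T(282, 5) cannot all be equal).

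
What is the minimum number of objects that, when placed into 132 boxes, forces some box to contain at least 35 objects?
n = (35 − 1)·132 + 1 = 4489

By the generalised pigeonhole principle, to guarantee some box contains ≥ r objects we need more than (r − 1) · k objects total. Threshold: n = (r − 1) · k + 1. With r = 35 and k = 132: n = 34 · 132 + 1 = 4488 + 1 = 4489. For n = 4488 = 34 · 132, we can put exactly 34 objects in every box, avoiding 35 in any single one — so 4489 is tight.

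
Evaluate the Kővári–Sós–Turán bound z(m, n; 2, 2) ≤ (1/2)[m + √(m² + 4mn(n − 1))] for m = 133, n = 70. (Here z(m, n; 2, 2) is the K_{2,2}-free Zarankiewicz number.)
z(133, 70; 2, 2) ≤ (1/2)[133 + √(133² + 4·133·70·69)] = (1/2)[133 + √2587249] = 870.7464

Kővári–Sós–Turán: let r_1, ..., r_133 be the row sums and z = Σ r_i the total number of 1s. Each pair of columns can share at most one row with both entries 1 (else a 2×2 all-ones block appears), so Σ_i C(r_i, 2) ≤ C(70, 2) = 2415. By convexity Σ_i C(r_i, 2) ≥ 133·C(z/133, 2) = z(z − 133)/(2·133), giving z² − 133z − 133·70·69 ≤ 0 and hence z ≤ (1/2)[133 + √(17689 + 4·642390)] = (1/2)[133 + √2587249] ≈ (1/2)(133 + 1608.4928) = 870.7464.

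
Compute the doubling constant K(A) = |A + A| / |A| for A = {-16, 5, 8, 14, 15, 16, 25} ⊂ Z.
K = |A + A| / |A| = 26/7

Enumerate A + A = {a + b : a, b ∈ A}. With |A| = 7, there are |A|^2 = 49 ordered sum pairs; collecting distinct values, A + A = {-32, -11, -8, -2, -1, 0, 9, 10, 13, 16, 19, 20, 21, 22, 23, 24, 28, 29, 30, 31, 32, 33, 39, 40, 41, 50}, so |A + A| = 26. Thus K = 26/7. For comparison, the minimum possible |A + A| over all 7-element sets is 2·7 − 1 = 13 (so min K = 13/7), attained only by arithmetic progressions.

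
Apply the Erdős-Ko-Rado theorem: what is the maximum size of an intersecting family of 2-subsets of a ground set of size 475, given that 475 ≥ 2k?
max |F| = C(474, 1) = 474

The Erdős-Ko-Rado theorem states: for n ≥ 2k, an intersecting family of k-subsets of an n-element set has size at most C(n − 1, k − 1), with equality for 'star' families {A ⊆ [n] : |A| = k, i ∈ A} (fix an element i). For n = 475, k = 2: C(474, 1) = 474.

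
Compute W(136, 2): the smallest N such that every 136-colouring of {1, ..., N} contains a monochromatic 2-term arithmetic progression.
W(136, 2) = 136 + 1 = 137

A 2-term AP is any pair of integers, so a monochromatic 2-AP exists iff some colour is used at least twice. With 136 colours, the colouring i ↦ i on {1, ..., 136} uses each colour once, avoiding any monochromatic pair, so W(136, 2) > 136. For {1, ..., 137}, pigeonhole forces two integers of the same colour, which form a monochromatic 2-AP. Hence W(136, 2) = 137.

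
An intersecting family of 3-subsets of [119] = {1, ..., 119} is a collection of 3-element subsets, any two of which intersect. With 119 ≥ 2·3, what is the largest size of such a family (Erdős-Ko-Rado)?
max |F| = C(118, 2) = 6903

Erdős-Ko-Rado (1961): when n ≥ 2k, max |F| = C(n−1, k−1). The bound is attained by the star {A : i ∈ A} for any fixed i ∈ [n]. Here C(119−1, 3−1) = C(118, 2) = 6903.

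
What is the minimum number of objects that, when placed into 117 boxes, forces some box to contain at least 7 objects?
n = (7 − 1)·117 + 1 = 703

By the generalised pigeonhole principle, to guarantee some box contains ≥ r objects we need more than (r − 1) · k objects total. Threshold: n = (r − 1) · k + 1. With r = 7 and k = 117: n = 6 · 117 + 1 = 702 + 1 = 703. For n = 702 = 6 · 117, we can put exactly 6 objects in every box, avoiding 7 in any single one — so 703 is tight.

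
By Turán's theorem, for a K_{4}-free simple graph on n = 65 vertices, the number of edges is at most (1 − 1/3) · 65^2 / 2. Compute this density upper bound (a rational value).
Turán density bound = (2/3) · 65^2/2 = 4225/3 ≈ 1408.3333

Turán's theorem: ex(n, K_{r+1}) is achieved by the complete r-partite Turán graph T(n, r) with parts as balanced as possible, and is at most (1 − 1/r) · n^2/2. For r = 3, n = 65: the density bound is (2/3) · 4225/2 = 4225/3 ≈ 1408.3333. The integer-valued extremum is e(T(65, 3)) = 1408, which is strictly less than the density bound 4225/3 since 3 ∤ 65 (the parts of T(65, 3) cannot all be equal).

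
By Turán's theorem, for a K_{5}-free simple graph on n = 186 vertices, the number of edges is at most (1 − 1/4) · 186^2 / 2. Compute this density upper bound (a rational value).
Turán density bound = (3/4) · 186^2/2 = 25947/2 ≈ 12973.5

Turán's theorem: ex(n, K_{r+1}) is achieved by the complete r-partite Turán graph T(n, r) with parts as balanced as possible, and is at most (1 − 1/r) · n^2/2. For r = 4, n = 186: the density bound is (3/4) · 34596/2 = 25947/2 ≈ 12973.5. The integer-valued extremum is e(T(186, 4)) = 12973, which is strictly less than the density bound 25947/2 since 4 ∤ 186 (the parts of T(186, 4) cannot all be equal).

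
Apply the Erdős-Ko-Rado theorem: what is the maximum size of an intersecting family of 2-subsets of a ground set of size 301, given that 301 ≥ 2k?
max |F| = C(300, 1) = 300

Erdős-Ko-Rado (1961): when n ≥ 2k, max |F| = C(n−1, k−1). The bound is attained by the star {A : i ∈ A} for any fixed i ∈ [n]. Here C(301−1, 2−1) = C(300, 1) = 300.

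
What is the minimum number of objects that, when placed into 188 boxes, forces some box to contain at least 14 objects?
n = (14 − 1)·188 + 1 = 2445

By the generalised pigeonhole principle, to guarantee some box contains ≥ r objects we need more than (r − 1) · k objects total. Threshold: n = (r − 1) · k + 1. With r = 14 and k = 188: n = 13 · 188 + 1 = 2444 + 1 = 2445. For n = 2444 = 13 · 188, we can put exactly 13 objects in every box, avoiding 14 in any single one — so 2445 is tight.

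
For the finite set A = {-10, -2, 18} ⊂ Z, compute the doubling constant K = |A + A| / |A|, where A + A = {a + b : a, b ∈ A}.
K = |A + A| / |A| = 6/3 = 2

Enumerate A + A = {a + b : a, b ∈ A}. With |A| = 3, there are |A|^2 = 9 ordered sum pairs; collecting distinct values, A + A = {-20, -12, -4, 8, 16, 36}, so |A + A| = 6. Thus K = 6/3 = 2. For comparison, the minimum possible |A + A| over all 3-element sets is 2·3 − 1 = 5 (so min K = 5/3), attained only by arithmetic progressions.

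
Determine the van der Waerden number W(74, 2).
W(74, 2) = 74 + 1 = 75

A 2-term AP is any pair of integers, so a monochromatic 2-AP exists iff some colour is used at least twice. With 74 colours, the colouring i ↦ i on {1, ..., 74} uses each colour once, avoiding any monochromatic pair, so W(74, 2) > 74. For {1, ..., 75}, pigeonhole forces two integers of the same colour, which form a monochromatic 2-AP. Hence W(74, 2) = 75.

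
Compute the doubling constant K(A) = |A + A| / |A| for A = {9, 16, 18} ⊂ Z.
K = |A + A| / |A| = 6/3 = 2

Enumerate A + A = {a + b : a, b ∈ A}. With |A| = 3, there are |A|^2 = 9 ordered sum pairs; collecting distinct values, A + A = {18, 25, 27, 32, 34, 36}, so |A + A| = 6. Thus K = 6/3 = 2. For comparison, the minimum possible |A + A| over all 3-element sets is 2·3 − 1 = 5 (so min K = 5/3), attained only by arithmetic progressions.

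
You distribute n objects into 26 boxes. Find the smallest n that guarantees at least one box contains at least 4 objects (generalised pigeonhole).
n = (4 − 1)·26 + 1 = 79

By the generalised pigeonhole principle, to guarantee some box contains ≥ r objects we need more than (r − 1) · k objects total. Threshold: n = (r − 1) · k + 1. With r = 4 and k = 26: n = 3 · 26 + 1 = 78 + 1 = 79. For n = 78 = 3 · 26, we can put exactly 3 objects in every box, avoiding 4 in any single one — so 79 is tight.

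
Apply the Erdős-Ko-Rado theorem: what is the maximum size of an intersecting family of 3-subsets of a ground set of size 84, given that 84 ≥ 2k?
max |F| = C(83, 2) = 3403

The Erdős-Ko-Rado theorem states: for n ≥ 2k, an intersecting family of k-subsets of an n-element set has size at most C(n − 1, k − 1), with equality for 'star' families {A ⊆ [n] : |A| = k, i ∈ A} (fix an element i). For n = 84, k = 3: C(83, 2) = 3403.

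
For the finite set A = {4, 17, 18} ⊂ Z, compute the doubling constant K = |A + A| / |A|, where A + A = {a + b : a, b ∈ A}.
K = |A + A| / |A| = 6/3 = 2

Enumerate A + A = {a + b : a, b ∈ A}. With |A| = 3, there are |A|^2 = 9 ordered sum pairs; collecting distinct values, A + A = {8, 21, 22, 34, 35, 36}, so |A + A| = 6. Thus K = 6/3 = 2. For comparison, the minimum possible |A + A| over all 3-element sets is 2·3 − 1 = 5 (so min K = 5/3), attained only by arithmetic progressions.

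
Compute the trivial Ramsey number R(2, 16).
R(2, 16) = 16

R(2, k) = k for all k ≥ 2: in a 2-colouring of K_k, either some edge is red (a red K_2) or all edges are blue (a blue K_k). And K_{15} coloured all-blue has no blue K_16, so R(2, 16) > 15. Hence R(2, 16) = 16.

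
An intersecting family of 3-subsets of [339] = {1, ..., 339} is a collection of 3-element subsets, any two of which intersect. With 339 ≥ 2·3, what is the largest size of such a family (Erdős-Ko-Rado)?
max |F| = C(338, 2) = 56953

Erdős-Ko-Rado (1961): when n ≥ 2k, max |F| = C(n−1, k−1). The bound is attained by the star {A : i ∈ A} for any fixed i ∈ [n]. Here C(339−1, 3−1) = C(338, 2) = 56953.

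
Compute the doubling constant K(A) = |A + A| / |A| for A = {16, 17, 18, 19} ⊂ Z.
K = |A + A| / |A| = 7/4

Enumerate A + A = {a + b : a, b ∈ A}. With |A| = 4, there are |A|^2 = 16 ordered sum pairs; collecting distinct values, A + A = {32, 33, 34, 35, 36, 37, 38}, so |A + A| = 7. Thus K = 7/4. Here |A + A| = 2|A| − 1 = 7, the minimum possible — so K = 7/4 is minimal, which holds iff A is an arithmetic progression.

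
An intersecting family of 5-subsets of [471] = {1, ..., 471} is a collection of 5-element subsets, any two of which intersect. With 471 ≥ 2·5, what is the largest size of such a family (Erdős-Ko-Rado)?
max |F| = C(470, 4) = 2007345795

The Erdős-Ko-Rado theorem states: for n ≥ 2k, an intersecting family of k-subsets of an n-element set has size at most C(n − 1, k − 1), with equality for 'star' families {A ⊆ [n] : |A| = k, i ∈ A} (fix an element i). For n = 471, k = 5: C(470, 4) = 2007345795.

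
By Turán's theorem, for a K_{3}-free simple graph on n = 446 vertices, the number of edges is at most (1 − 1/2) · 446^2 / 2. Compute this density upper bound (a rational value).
Turán density bound = (1/2) · 446^2/2 = 49729

Turán's theorem: ex(n, K_{r+1}) is achieved by the complete r-partite Turán graph T(n, r) with parts as balanced as possible, and is at most (1 − 1/r) · n^2/2. For r = 2, n = 446: the density bound is (1/2) · 198916/2 = 49729. Since 2 ∣ 446, the Turán graph T(446, 2) has parts of equal size 223, and its edge count e(T(446, 2)) = 49729 attains the density bound exactly.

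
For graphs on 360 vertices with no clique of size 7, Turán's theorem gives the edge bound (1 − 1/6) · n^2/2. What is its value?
Turán density bound = (5/6) · 360^2/2 = 54000

Turán's theorem: ex(n, K_{r+1}) is achieved by the complete r-partite Turán graph T(n, r) with parts as balanced as possible, and is at most (1 − 1/r) · n^2/2. For r = 6, n = 360: the density bound is (5/6) · 129600/2 = 54000. Since 6 ∣ 360, the Turán graph T(360, 6) has parts of equal size 60, and its edge count e(T(360, 6)) = 54000 attains the density bound exactly.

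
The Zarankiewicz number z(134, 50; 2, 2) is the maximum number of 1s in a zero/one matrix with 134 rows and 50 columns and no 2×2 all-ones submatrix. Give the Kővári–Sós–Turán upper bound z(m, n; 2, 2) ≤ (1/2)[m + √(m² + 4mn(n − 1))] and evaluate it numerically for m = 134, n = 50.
z(134, 50; 2, 2) ≤ (1/2)[134 + √(134² + 4·134·50·49)] = (1/2)[134 + √1331156] = 643.8787

Kővári–Sós–Turán: let r_1, ..., r_134 be the row sums and z = Σ r_i the total number of 1s. Each pair of columns can share at most one row with both entries 1 (else a 2×2 all-ones block appears), so Σ_i C(r_i, 2) ≤ C(50, 2) = 1225. By convexity Σ_i C(r_i, 2) ≥ 134·C(z/134, 2) = z(z − 134)/(2·134), giving z² − 134z − 134·50·49 ≤ 0 and hence z ≤ (1/2)[134 + √(17956 + 4·328300)] = (1/2)[134 + √1331156] ≈ (1/2)(134 + 1153.7573) = 643.8787.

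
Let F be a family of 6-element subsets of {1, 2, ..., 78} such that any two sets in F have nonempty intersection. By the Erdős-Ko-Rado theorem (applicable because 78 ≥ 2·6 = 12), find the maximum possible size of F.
max |F| = C(77, 5) = 19757815

The Erdős-Ko-Rado theorem states: for n ≥ 2k, an intersecting family of k-subsets of an n-element set has size at most C(n − 1, k − 1), with equality for 'star' families {A ⊆ [n] : |A| = k, i ∈ A} (fix an element i). For n = 78, k = 6: C(77, 5) = 19757815.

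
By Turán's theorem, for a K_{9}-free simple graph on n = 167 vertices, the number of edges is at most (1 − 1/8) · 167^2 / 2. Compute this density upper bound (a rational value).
Turán density bound = (7/8) · 167^2/2 = 195223/16 ≈ 12201.4375

Turán's theorem: ex(n, K_{r+1}) is achieved by the complete r-partite Turán graph T(n, r) with parts as balanced as possible, and is at most (1 − 1/r) · n^2/2. For r = 8, n = 167: the density bound is (7/8) · 27889/2 = 195223/16 ≈ 12201.4375. The integer-valued extremum is e(T(167, 8)) = 12201, which is strictly less than the density bound 195223/16 since 8 ∤ 167 (the parts of T(167, 8) cannot all be equal).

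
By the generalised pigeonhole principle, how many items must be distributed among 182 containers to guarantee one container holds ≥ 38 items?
n = (38 − 1)·182 + 1 = 6735

By the generalised pigeonhole principle, to guarantee some box contains ≥ r objects we need more than (r − 1) · k objects total. Threshold: n = (r − 1) · k + 1. With r = 38 and k = 182: n = 37 · 182 + 1 = 6734 + 1 = 6735. For n = 6734 = 37 · 182, we can put exactly 37 objects in every box, avoiding 38 in any single one — so 6735 is tight.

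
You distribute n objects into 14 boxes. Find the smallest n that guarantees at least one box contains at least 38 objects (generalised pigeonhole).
n = (38 − 1)·14 + 1 = 519

By the generalised pigeonhole principle, to guarantee some box contains ≥ r objects we need more than (r − 1) · k objects total. Threshold: n = (r − 1) · k + 1. With r = 38 and k = 14: n = 37 · 14 + 1 = 518 + 1 = 519. For n = 518 = 37 · 14, we can put exactly 37 objects in every box, avoiding 38 in any single one — so 519 is tight.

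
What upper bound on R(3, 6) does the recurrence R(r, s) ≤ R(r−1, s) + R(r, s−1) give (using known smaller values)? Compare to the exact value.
R(3, 6) ≤ R(2, 6) + R(3, 5) = 6 + 14 = 20; exact value R(3, 6) = 18.

The Erdős–Szekeres recurrence R(r, s) ≤ R(r−1, s) + R(r, s−1) applied to (r, s) = (3, 6) gives
  R(3, 6) ≤ R(2, 6) + R(3, 5) = 6 + 14 = 20.
(Recall R(2, k) = k and R is symmetric.) The recurrence is not tight here (it gives 20, but the exact value is R(3, 6) = 18); the tight upper bound requires a sharper argument than the simple recurrence, combined with a lower-bound construction on K_{17}.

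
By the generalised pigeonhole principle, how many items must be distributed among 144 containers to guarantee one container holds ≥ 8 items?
n = (8 − 1)·144 + 1 = 1009

By the generalised pigeonhole principle, to guarantee some box contains ≥ r objects we need more than (r − 1) · k objects total. Threshold: n = (r − 1) · k + 1. With r = 8 and k = 144: n = 7 · 144 + 1 = 1008 + 1 = 1009. For n = 1008 = 7 · 144, we can put exactly 7 objects in every box, avoiding 8 in any single one — so 1009 is tight.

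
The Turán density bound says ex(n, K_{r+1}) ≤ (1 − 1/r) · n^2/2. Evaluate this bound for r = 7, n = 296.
Turán density bound = (6/7) · 296^2/2 = 262848/7 ≈ 37549.7143

Turán's theorem: ex(n, K_{r+1}) is achieved by the complete r-partite Turán graph T(n, r) with parts as balanced as possible, and is at most (1 − 1/r) · n^2/2. For r = 7, n = 296: the density bound is (6/7) · 87616/2 = 262848/7 ≈ 37549.7143. The integer-valued extremum is e(T(296, 7)) = 37549, which is strictly less than the density bound 262848/7 since 7 ∤ 296 (the parts of T(296, 7) cannot all be equal).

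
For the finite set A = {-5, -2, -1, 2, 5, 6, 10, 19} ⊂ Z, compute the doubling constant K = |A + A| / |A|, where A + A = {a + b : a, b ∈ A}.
K = |A + A| / |A| = 28/8 = 7/2

Enumerate A + A = {a + b : a, b ∈ A}. With |A| = 8, there are |A|^2 = 64 ordered sum pairs; collecting distinct values, A + A = {-10, -7, -6, -4, -3, -2, 0, 1, 3, 4, 5, 7, 8, 9, 10, 11, 12, 14, 15, 16, 17, 18, 20, 21, 24, 25, 29, 38}, so |A + A| = 28. Thus K = 28/8 = 7/2. For comparison, the minimum possible |A + A| over all 8-element sets is 2·8 − 1 = 15 (so min K = 15/8), attained only by arithmetic progressions.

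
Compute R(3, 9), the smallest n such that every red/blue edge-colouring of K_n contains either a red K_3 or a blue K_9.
R(3, 9) = 36

Lower bound: an explicit 2-colouring of K_{35} (typically a Paley-type or other structured construction) avoids a red K_3 and a blue K_9, showing R(3, 9) > 35.
Upper bound: the simple Erdős–Szekeres recurrence only gives R(3, 9) ≤ 37; the tight bound R(3, 9) ≤ 36 requires a sharper case analysis (or computer search) of 2-colourings of K_{36}.
Hence R(3, 9) = 36.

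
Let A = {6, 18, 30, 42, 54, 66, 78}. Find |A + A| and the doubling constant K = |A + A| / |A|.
K = |A + A| / |A| = 13/7

Enumerate A + A = {a + b : a, b ∈ A}. With |A| = 7, there are |A|^2 = 49 ordered sum pairs; collecting distinct values, A + A = {12, 24, 36, 48, 60, 72, 84, 96, 108, 120, 132, 144, 156}, so |A + A| = 13. Thus K = 13/7. Here |A + A| = 2|A| − 1 = 13, the minimum possible — so K = 13/7 is minimal, which holds iff A is an arithmetic progression.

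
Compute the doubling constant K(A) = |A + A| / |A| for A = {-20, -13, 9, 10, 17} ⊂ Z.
K = |A + A| / |A| = 14/5

Enumerate A + A = {a + b : a, b ∈ A}. With |A| = 5, there are |A|^2 = 25 ordered sum pairs; collecting distinct values, A + A = {-40, -33, -26, -11, -10, -4, -3, 4, 18, 19, 20, 26, 27, 34}, so |A + A| = 14. Thus K = 14/5. For comparison, the minimum possible |A + A| over all 5-element sets is 2·5 − 1 = 9 (so min K = 9/5), attained only by arithmetic progressions.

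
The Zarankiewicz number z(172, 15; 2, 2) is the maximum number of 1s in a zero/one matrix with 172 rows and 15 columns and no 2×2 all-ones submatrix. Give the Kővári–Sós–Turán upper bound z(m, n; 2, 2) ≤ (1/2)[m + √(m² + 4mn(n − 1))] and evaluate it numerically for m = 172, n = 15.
z(172, 15; 2, 2) ≤ (1/2)[172 + √(172² + 4·172·15·14)] = (1/2)[172 + √174064] = 294.6049

Kővári–Sós–Turán: let r_1, ..., r_172 be the row sums and z = Σ r_i the total number of 1s. Each pair of columns can share at most one row with both entries 1 (else a 2×2 all-ones block appears), so Σ_i C(r_i, 2) ≤ C(15, 2) = 105. By convexity Σ_i C(r_i, 2) ≥ 172·C(z/172, 2) = z(z − 172)/(2·172), giving z² − 172z − 172·15·14 ≤ 0 and hence z ≤ (1/2)[172 + √(29584 + 4·36120)] = (1/2)[172 + √174064] ≈ (1/2)(172 + 417.2098) = 294.6049.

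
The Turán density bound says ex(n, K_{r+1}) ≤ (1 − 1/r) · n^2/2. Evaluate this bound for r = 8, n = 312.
Turán density bound = (7/8) · 312^2/2 = 42588

Turán's theorem: ex(n, K_{r+1}) is achieved by the complete r-partite Turán graph T(n, r) with parts as balanced as possible, and is at most (1 − 1/r) · n^2/2. For r = 8, n = 312: the density bound is (7/8) · 97344/2 = 42588. Since 8 ∣ 312, the Turán graph T(312, 8) has parts of equal size 39, and its edge count e(T(312, 8)) = 42588 attains the density bound exactly.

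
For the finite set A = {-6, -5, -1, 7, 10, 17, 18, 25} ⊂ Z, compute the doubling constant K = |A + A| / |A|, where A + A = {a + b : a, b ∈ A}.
K = |A + A| / |A| = 31/8

Enumerate A + A = {a + b : a, b ∈ A}. With |A| = 8, there are |A|^2 = 64 ordered sum pairs; collecting distinct values, A + A = {-12, -11, -10, -7, -6, -2, 1, 2, 4, 5, 6, 9, 11, 12, 13, 14, 16, 17, 19, 20, 24, 25, 27, 28, 32, 34, 35, 36, 42, 43, 50}, so |A + A| = 31. Thus K = 31/8. For comparison, the minimum possible |A + A| over all 8-element sets is 2·8 − 1 = 15 (so min K = 15/8), attained only by arithmetic progressions.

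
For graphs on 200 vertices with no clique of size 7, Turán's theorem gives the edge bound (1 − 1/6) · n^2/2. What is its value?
Turán density bound = (5/6) · 200^2/2 = 50000/3 ≈ 16666.6667

Turán's theorem: ex(n, K_{r+1}) is achieved by the complete r-partite Turán graph T(n, r) with parts as balanced as possible, and is at most (1 − 1/r) · n^2/2. For r = 6, n = 200: the density bound is (5/6) · 40000/2 = 50000/3 ≈ 16666.6667. The integer-valued extremum is e(T(200, 6)) = 16666, which is strictly less than the density bound 50000/3 since 6 ∤ 200 (the parts of T(200, 6) cannot all be equal).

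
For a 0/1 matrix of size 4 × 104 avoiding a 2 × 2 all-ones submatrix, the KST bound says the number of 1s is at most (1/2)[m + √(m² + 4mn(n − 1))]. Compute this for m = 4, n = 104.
z(4, 104; 2, 2) ≤ (1/2)[4 + √(4² + 4·4·104·103)] = (1/2)[4 + √171408] = 209.0072

Kővári–Sós–Turán: let r_1, ..., r_4 be the row sums and z = Σ r_i the total number of 1s. Each pair of columns can share at most one row with both entries 1 (else a 2×2 all-ones block appears), so Σ_i C(r_i, 2) ≤ C(104, 2) = 5356. By convexity Σ_i C(r_i, 2) ≥ 4·C(z/4, 2) = z(z − 4)/(2·4), giving z² − 4z − 4·104·103 ≤ 0 and hence z ≤ (1/2)[4 + √(16 + 4·42848)] = (1/2)[4 + √171408] ≈ (1/2)(4 + 414.0145) = 209.0072.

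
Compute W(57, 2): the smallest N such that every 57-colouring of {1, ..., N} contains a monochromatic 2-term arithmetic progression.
W(57, 2) = 57 + 1 = 58

A 2-term AP is any pair of integers, so a monochromatic 2-AP exists iff some colour is used at least twice. With 57 colours, the colouring i ↦ i on {1, ..., 57} uses each colour once, avoiding any monochromatic pair, so W(57, 2) > 57. For {1, ..., 58}, pigeonhole forces two integers of the same colour, which form a monochromatic 2-AP. Hence W(57, 2) = 58.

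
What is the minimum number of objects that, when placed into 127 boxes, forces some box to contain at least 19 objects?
n = (19 − 1)·127 + 1 = 2287

By the generalised pigeonhole principle, to guarantee some box contains ≥ r objects we need more than (r − 1) · k objects total. Threshold: n = (r − 1) · k + 1. With r = 19 and k = 127: n = 18 · 127 + 1 = 2286 + 1 = 2287. For n = 2286 = 18 · 127, we can put exactly 18 objects in every box, avoiding 19 in any single one — so 2287 is tight.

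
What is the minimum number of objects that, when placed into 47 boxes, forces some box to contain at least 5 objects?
n = (5 − 1)·47 + 1 = 189

By the generalised pigeonhole principle, to guarantee some box contains ≥ r objects we need more than (r − 1) · k objects total. Threshold: n = (r − 1) · k + 1. With r = 5 and k = 47: n = 4 · 47 + 1 = 188 + 1 = 189. For n = 188 = 4 · 47, we can put exactly 4 objects in every box, avoiding 5 in any single one — so 189 is tight.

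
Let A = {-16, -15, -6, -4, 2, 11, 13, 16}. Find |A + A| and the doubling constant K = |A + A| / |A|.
K = |A + A| / |A| = 33/8

Enumerate A + A = {a + b : a, b ∈ A}. With |A| = 8, there are |A|^2 = 64 ordered sum pairs; collecting distinct values, A + A = {-32, -31, -30, -22, -21, -20, -19, -14, -13, -12, -10, -8, -5, -4, -3, -2, 0, 1, 4, 5, 7, 9, 10, 12, 13, 15, 18, 22, 24, 26, 27, 29, 32}, so |A + A| = 33. Thus K = 33/8. For comparison, the minimum possible |A + A| over all 8-element sets is 2·8 − 1 = 15 (so min K = 15/8), attained only by arithmetic progressions.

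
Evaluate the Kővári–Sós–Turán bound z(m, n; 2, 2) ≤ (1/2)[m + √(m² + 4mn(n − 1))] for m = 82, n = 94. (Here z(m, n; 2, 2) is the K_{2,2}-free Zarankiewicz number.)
z(82, 94; 2, 2) ≤ (1/2)[82 + √(82² + 4·82·94·93)] = (1/2)[82 + √2874100] = 888.6585

Kővári–Sós–Turán: let r_1, ..., r_82 be the row sums and z = Σ r_i the total number of 1s. Each pair of columns can share at most one row with both entries 1 (else a 2×2 all-ones block appears), so Σ_i C(r_i, 2) ≤ C(94, 2) = 4371. By convexity Σ_i C(r_i, 2) ≥ 82·C(z/82, 2) = z(z − 82)/(2·82), giving z² − 82z − 82·94·93 ≤ 0 and hence z ≤ (1/2)[82 + √(6724 + 4·716844)] = (1/2)[82 + √2874100] ≈ (1/2)(82 + 1695.3171) = 888.6585.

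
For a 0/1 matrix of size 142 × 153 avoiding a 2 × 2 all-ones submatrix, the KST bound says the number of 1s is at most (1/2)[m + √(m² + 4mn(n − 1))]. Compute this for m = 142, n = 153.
z(142, 153; 2, 2) ≤ (1/2)[142 + √(142² + 4·142·153·152)] = (1/2)[142 + √13229572] = 1889.6239

Kővári–Sós–Turán: let r_1, ..., r_142 be the row sums and z = Σ r_i the total number of 1s. Each pair of columns can share at most one row with both entries 1 (else a 2×2 all-ones block appears), so Σ_i C(r_i, 2) ≤ C(153, 2) = 11628. By convexity Σ_i C(r_i, 2) ≥ 142·C(z/142, 2) = z(z − 142)/(2·142), giving z² − 142z − 142·153·152 ≤ 0 and hence z ≤ (1/2)[142 + √(20164 + 4·3302352)] = (1/2)[142 + √13229572] ≈ (1/2)(142 + 3637.2479) = 1889.6239.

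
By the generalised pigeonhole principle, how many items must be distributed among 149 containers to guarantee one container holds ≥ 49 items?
n = (49 − 1)·149 + 1 = 7153

By the generalised pigeonhole principle, to guarantee some box contains ≥ r objects we need more than (r − 1) · k objects total. Threshold: n = (r − 1) · k + 1. With r = 49 and k = 149: n = 48 · 149 + 1 = 7152 + 1 = 7153. For n = 7152 = 48 · 149, we can put exactly 48 objects in every box, avoiding 49 in any single one — so 7153 is tight.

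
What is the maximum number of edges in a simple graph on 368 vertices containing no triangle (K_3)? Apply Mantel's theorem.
ex(368, K_3) = ⌊368^2/4⌋ = 33856

Mantel (1907): a triangle-free graph on n vertices has at most ⌊n^2/4⌋ edges, with equality for the complete bipartite graph K_{⌊n/2⌋, ⌈n/2⌉}. For n = 368: ⌊368^2/4⌋ = ⌊135424/4⌋ = 33856. The extremal graph is K_{184, 184}, which has 184·184 = 33856 edges.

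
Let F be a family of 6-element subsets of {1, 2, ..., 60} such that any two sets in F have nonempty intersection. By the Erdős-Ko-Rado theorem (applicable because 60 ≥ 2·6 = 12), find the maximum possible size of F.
max |F| = C(59, 5) = 5006386

The Erdős-Ko-Rado theorem states: for n ≥ 2k, an intersecting family of k-subsets of an n-element set has size at most C(n − 1, k − 1), with equality for 'star' families {A ⊆ [n] : |A| = k, i ∈ A} (fix an element i). For n = 60, k = 6: C(59, 5) = 5006386.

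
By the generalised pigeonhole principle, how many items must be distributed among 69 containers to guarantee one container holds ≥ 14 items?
n = (14 − 1)·69 + 1 = 898

By the generalised pigeonhole principle, to guarantee some box contains ≥ r objects we need more than (r − 1) · k objects total. Threshold: n = (r − 1) · k + 1. With r = 14 and k = 69: n = 13 · 69 + 1 = 897 + 1 = 898. For n = 897 = 13 · 69, we can put exactly 13 objects in every box, avoiding 14 in any single one — so 898 is tight.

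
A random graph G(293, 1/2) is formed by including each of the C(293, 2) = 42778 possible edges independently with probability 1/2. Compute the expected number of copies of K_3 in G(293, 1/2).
E[# K_3] = C(293, 3) · (1/2)^C(3, 2) = 4149466 / 2^3 = 2074733/4 = 518683.25

For each 3-subset S of vertices (there are C(293, 3) = 4149466 such S), let X_S = 1 if S induces a K_3 (all C(3, 2) = 3 edges present). Then P(X_S = 1) = (1/2)^3 = 1/8. By linearity of expectation, E[# K_3] = C(293, 3) · (1/2)^3 = 4149466 / 8 = 2074733/4 = 518683.25.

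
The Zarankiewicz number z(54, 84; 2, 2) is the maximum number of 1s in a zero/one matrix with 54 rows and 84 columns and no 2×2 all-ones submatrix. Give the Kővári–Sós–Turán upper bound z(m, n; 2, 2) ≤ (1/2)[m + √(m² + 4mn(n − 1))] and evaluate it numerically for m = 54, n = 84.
z(54, 84; 2, 2) ≤ (1/2)[54 + √(54² + 4·54·84·83)] = (1/2)[54 + √1508868] = 641.1799

Kővári–Sós–Turán: let r_1, ..., r_54 be the row sums and z = Σ r_i the total number of 1s. Each pair of columns can share at most one row with both entries 1 (else a 2×2 all-ones block appears), so Σ_i C(r_i, 2) ≤ C(84, 2) = 3486. By convexity Σ_i C(r_i, 2) ≥ 54·C(z/54, 2) = z(z − 54)/(2·54), giving z² − 54z − 54·84·83 ≤ 0 and hence z ≤ (1/2)[54 + √(2916 + 4·376488)] = (1/2)[54 + √1508868] ≈ (1/2)(54 + 1228.3599) = 641.1799.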